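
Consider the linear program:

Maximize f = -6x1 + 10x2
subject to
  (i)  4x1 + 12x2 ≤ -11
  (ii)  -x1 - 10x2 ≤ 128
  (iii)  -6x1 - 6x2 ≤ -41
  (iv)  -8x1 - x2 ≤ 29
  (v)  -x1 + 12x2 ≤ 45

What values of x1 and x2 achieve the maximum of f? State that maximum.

x1 = 93/8, x2 = -115/24, maximum f = -353/3

At the optimal vertex, 4x1 + 12x2 = -11 and -6x1 - 6x2 = -41.
Solving simultaneously gives x1 = 93/8, x2 = -115/24.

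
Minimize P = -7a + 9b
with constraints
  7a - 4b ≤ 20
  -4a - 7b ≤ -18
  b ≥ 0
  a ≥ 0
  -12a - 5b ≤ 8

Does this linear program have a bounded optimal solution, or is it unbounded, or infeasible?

Vertices and P = -7a + 9b:
  (212/65, 46/65) → P = -214/13
  (0, 18/7) → P = 162/7
The feasible region has finitely many vertices and no improving ray; the minimum is -214/13 at (212/65, 46/65).

bounded optimum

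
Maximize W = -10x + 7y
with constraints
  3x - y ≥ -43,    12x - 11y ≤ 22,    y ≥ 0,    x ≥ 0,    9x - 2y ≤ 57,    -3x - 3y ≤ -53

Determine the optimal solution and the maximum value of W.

x = 143/3, y = 186, maximum W = 2476/3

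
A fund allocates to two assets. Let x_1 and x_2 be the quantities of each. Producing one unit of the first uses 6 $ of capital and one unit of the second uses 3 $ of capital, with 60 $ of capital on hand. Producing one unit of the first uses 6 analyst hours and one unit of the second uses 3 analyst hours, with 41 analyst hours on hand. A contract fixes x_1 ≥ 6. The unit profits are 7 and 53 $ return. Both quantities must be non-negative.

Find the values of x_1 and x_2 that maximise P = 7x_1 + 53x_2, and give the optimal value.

The binding constraints are 6x_1 + 3x_2 = 41 and x_1 = 6.
Solving simultaneously gives x_1 = 6, x_2 = 5/3.

x_1 = 6, x_2 = 5/3, maximum P = 391/3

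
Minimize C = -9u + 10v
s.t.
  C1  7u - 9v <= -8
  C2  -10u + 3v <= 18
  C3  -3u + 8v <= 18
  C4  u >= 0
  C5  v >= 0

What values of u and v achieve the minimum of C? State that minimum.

Extreme points and C = -9u + 10v:
  (98/29, 102/29) → C = 138/29
  (0, 8/9) → C = 80/9
  (0, 9/4) → C = 45/2

u = 98/29, v = 102/29, minimum C = 138/29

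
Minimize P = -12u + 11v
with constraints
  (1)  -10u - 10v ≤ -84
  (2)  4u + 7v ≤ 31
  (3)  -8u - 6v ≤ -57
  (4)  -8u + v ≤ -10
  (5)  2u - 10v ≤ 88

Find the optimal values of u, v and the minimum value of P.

u = 463/27, v = -145/27, minimum P = -7151/27

The optimum lies where 4u + 7v = 31 and 2u - 10v = 88.
Solving simultaneously gives u = 463/27, v = -145/27.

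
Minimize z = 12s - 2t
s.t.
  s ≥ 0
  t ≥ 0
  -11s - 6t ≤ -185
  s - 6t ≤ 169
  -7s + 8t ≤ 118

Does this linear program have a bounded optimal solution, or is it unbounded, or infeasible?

Extreme points and z = 12s - 2t:
  (185/11, 0) → z = 2220/11
  (169, 0) → z = 2028
  (386/65, 2593/130) → z = 2039/65
The feasible region has finitely many vertices and no improving ray; the minimum is 2039/65 at (386/65, 2593/130).

bounded optimum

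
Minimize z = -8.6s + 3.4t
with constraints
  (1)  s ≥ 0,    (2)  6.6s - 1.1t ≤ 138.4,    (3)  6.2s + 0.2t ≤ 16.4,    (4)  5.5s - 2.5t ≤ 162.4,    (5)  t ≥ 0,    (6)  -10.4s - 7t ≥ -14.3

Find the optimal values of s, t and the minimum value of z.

Feasible corners and z = -8.6s + 3.4t:
  (0, 0) → z = 0
  (0, 143/70) → z = 2431/350
  (11/8, 0) → z = -473/40

At the optimal vertex, t = 0 and -10.4s - 7t = -14.3.
Solving simultaneously gives s = 11/8, t = 0.

s = 1.375, t = 0, minimum z = -11.825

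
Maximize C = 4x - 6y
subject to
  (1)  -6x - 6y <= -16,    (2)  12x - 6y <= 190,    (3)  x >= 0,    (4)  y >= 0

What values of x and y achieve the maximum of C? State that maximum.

Corner points and C = 4x - 6y:
  (0, 8/3) → C = -16
  (8/3, 0) → C = 32/3
  (95/6, 0) → C = 190/3
The feasible region is unbounded (it extends along (1, 2), (0, 1)), but C strictly decreases along every unbounded feasible direction, so there is no improving ray and the maximum is attained at a vertex.

The binding constraints are 12x - 6y = 190 and y = 0.
Solving simultaneously gives x = 95/6, y = 0.

x = 95/6, y = 0, maximum C = 190/3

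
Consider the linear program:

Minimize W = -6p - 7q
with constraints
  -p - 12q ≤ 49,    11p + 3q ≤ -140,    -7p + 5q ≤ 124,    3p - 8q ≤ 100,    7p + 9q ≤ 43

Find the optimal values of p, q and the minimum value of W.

p = -268/19, q = 96/19, minimum W = 936/19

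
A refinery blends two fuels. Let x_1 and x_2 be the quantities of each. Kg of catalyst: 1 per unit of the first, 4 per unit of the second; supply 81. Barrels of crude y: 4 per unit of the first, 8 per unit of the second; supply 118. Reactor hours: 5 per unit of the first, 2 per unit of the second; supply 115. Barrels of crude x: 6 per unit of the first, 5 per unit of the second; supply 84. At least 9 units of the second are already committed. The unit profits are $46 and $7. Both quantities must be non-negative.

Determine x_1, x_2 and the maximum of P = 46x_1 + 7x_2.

Feasible corners and P = 46x_1 + 7x_2:
  (0, 59/4) → P = 413/4
  (0, 9) → P = 63
  (41/14, 93/7) → P = 1594/7
  (13/2, 9) → P = 362

The optimum lies where 6x_1 + 5x_2 = 84 and x_2 = 9.
Solving simultaneously gives x_1 = 13/2, x_2 = 9.

x_1 = 13/2, x_2 = 9, maximum P = 362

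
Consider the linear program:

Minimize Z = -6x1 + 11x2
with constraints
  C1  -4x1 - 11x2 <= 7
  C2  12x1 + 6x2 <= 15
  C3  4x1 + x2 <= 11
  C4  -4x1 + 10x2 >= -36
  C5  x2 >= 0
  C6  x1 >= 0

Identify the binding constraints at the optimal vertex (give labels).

C2 and C5

Vertices and Z = -6x1 + 11x2:
  (5/4, 0) → Z = -15/2
  (0, 5/2) → Z = 55/2
  (0, 0) → Z = 0

The minimum is at (5/4, 0). Substituting into each constraint, equality holds for C2 and C5; the remaining constraints have slack.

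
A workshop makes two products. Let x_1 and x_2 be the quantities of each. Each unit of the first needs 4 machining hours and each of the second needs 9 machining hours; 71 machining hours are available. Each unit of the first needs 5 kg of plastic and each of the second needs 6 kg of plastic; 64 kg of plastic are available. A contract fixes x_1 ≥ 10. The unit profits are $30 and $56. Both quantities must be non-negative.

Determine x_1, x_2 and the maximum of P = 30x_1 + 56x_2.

x_1 = 10, x_2 = 7/3, maximum P = 1292/3

Extreme points and P = 30x_1 + 56x_2:
  (64/5, 0) → P = 384
  (10, 0) → P = 300
  (10, 7/3) → P = 1292/3

The optimum lies where 5x_1 + 6x_2 = 64 and x_1 = 10.
Solving simultaneously gives x_1 = 10, x_2 = 7/3.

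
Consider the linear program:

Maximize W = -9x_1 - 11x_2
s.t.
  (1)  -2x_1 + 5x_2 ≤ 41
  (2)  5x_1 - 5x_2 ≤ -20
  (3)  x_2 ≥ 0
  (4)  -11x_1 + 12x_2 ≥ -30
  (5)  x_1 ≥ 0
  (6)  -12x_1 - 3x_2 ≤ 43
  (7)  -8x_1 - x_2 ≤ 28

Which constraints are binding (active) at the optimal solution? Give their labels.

(2) and (5)

Feasible corners and W = -9x_1 - 11x_2:
  (7, 11) → W = -184
  (0, 41/5) → W = -451/5
  (0, 4) → W = -44

The maximum is at (0, 4). Substituting into each constraint, equality holds for (2) and (5); the remaining constraints have slack.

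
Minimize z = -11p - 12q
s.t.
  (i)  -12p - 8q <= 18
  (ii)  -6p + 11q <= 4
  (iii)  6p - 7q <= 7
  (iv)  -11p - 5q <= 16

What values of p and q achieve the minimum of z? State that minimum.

p = 35/8, q = 11/4, minimum z = -649/8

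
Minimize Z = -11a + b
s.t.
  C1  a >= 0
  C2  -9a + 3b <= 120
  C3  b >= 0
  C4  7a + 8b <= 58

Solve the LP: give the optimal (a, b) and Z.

Extreme points and Z = -11a + b:
  (0, 0) → Z = 0
  (0, 29/4) → Z = 29/4
  (58/7, 0) → Z = -638/7

At the optimal vertex, b = 0 and 7a + 8b = 58.
Solving simultaneously gives a = 58/7, b = 0.

a = 58/7, b = 0, minimum Z = -638/7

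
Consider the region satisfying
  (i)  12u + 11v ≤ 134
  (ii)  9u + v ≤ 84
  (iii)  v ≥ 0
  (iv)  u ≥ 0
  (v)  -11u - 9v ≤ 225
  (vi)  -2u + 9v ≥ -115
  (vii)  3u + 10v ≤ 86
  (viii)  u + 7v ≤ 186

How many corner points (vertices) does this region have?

5

Intersecting each pair of boundary lines and keeping only the points that satisfy every inequality leaves:
  (790/87, 66/29)
  (394/87, 210/29)
  (28/3, 0)
  (0, 0)
  (0, 43/5)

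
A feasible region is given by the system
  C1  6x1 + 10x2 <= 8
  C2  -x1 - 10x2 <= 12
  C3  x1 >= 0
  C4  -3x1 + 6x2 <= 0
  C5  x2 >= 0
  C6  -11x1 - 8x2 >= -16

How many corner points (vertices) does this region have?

Of the 15 pairwise boundary intersections, those satisfying every inequality are:
  (8/11, 4/11)
  (4/3, 0)
  (0, 0)

3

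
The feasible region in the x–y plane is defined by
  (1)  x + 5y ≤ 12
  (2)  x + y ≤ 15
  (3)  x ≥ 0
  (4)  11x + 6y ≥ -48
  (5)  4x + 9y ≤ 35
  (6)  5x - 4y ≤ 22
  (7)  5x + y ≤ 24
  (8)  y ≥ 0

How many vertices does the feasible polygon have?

5

Of the 28 pairwise boundary intersections, those satisfying every inequality are:
  (0, 12/5)
  (9/2, 3/2)
  (0, 0)
  (118/25, 2/5)
  (22/5, 0)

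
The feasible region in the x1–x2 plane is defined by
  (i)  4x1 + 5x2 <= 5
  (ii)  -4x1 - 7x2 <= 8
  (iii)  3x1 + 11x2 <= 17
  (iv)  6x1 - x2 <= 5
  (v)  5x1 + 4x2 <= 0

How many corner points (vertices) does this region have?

Intersecting each pair of boundary lines and keeping only the points that satisfy every inequality leaves:
  (-9, 4)
  (27/46, -34/23)
  (-68/43, 85/43)
  (20/29, -25/29)

4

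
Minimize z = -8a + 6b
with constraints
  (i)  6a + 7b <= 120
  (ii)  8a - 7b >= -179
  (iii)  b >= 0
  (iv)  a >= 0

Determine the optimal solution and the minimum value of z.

Vertices and z = -8a + 6b:
  (20, 0) → z = -160
  (0, 120/7) → z = 720/7
  (0, 0) → z = 0

The binding constraints are 6a + 7b = 120 and b = 0.
Solving simultaneously gives a = 20, b = 0.

a = 20, b = 0, minimum z = -160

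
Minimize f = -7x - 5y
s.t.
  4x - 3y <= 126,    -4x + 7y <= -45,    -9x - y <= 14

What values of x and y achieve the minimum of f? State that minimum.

x = 747/16, y = 81/4, minimum f = -6849/16

Vertices and f = -7x - 5y:
  (747/16, 81/4) → f = -6849/16
  (84/31, -1190/31) → f = 5362/31
  (-53/67, -461/67) → f = 2676/67

The binding constraints are 4x - 3y = 126 and -4x + 7y = -45.
Solving simultaneously gives x = 747/16, y = 81/4.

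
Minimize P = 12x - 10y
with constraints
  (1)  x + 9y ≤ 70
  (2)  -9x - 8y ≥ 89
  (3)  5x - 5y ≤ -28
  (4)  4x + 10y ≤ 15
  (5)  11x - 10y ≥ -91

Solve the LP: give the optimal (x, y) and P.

Vertices and P = 12x - 10y:
  (-669/85, -193/85) → P = -6098/85
  (-809/89, -80/89) → P = -8908/89
  (-35, -147/5) → P = -126

x = -35, y = -147/5, minimum P = -126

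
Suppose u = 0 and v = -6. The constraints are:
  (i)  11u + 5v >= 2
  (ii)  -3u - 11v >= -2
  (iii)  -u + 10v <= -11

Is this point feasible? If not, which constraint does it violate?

not feasible — violates (i)

Constraint (i): 11u + 5v = -30, which is not ≥ 2. All other constraints are satisfied.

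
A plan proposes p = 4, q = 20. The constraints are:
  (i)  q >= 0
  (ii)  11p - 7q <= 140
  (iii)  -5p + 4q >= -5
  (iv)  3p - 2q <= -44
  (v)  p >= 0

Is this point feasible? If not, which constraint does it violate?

Constraint (iv): 3p - 2q = -28, which is not ≤ -44. All other constraints are satisfied.

not feasible — violates (iv)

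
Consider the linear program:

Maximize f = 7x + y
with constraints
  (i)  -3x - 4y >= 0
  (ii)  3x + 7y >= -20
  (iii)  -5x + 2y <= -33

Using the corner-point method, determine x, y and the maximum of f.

Extreme points and f = 7x + y:
  (80/9, -20/3) → f = 500/9
  (66/13, -99/26) → f = 825/26
  (191/41, -199/41) → f = 1138/41

At the optimal vertex, -3x - 4y = 0 and 3x + 7y = -20.
Solving simultaneously gives x = 80/9, y = -20/3.

x = 80/9, y = -20/3, maximum f = 500/9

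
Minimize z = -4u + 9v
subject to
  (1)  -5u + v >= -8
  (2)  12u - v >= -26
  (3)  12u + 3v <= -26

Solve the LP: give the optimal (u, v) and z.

Feasible corners and z = -4u + 9v:
  (-34/7, -226/7) → z = -1898/7
  (-2/27, -226/27) → z = -2026/27
  (-13/6, 0) → z = 26/3

u = -34/7, v = -226/7, minimum z = -1898/7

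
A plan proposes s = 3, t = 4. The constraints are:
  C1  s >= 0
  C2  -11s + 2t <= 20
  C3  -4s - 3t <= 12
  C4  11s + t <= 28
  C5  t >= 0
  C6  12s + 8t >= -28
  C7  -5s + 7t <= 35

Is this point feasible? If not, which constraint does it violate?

Constraint C4: 11s + t = 37, which is not ≤ 28. All other constraints are satisfied.

not feasible — violates C4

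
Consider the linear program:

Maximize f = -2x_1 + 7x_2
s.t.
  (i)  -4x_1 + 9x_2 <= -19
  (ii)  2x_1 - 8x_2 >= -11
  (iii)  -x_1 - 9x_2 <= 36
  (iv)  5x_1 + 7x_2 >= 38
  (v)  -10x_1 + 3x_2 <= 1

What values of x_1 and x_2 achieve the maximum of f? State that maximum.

x_1 = 251/14, x_2 = 41/7, maximum f = 36/7

Vertices and f = -2x_1 + 7x_2:
  (251/14, 41/7) → f = 36/7
  (475/73, 57/73) → f = -551/73
  (297/19, -109/19) → f = -1357/19
The feasible region is unbounded (it extends along (9, -1), (4, 1)), but f strictly decreases along every unbounded feasible direction, so there is no improving ray and the maximum is attained at a vertex.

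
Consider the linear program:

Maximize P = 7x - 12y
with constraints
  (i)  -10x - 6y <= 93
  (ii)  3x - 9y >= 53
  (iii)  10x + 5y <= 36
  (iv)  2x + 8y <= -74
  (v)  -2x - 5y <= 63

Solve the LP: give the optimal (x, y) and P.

x = 99/8, y = -351/20, maximum P = 11889/40

Vertices and P = 7x - 12y:
  (-75/17, -277/34) → P = 1137/17
  (-87/38, -222/19) → P = 4719/38
  (47/5, -58/5) → P = 205
  (99/8, -351/20) → P = 11889/40

At the optimal vertex, 10x + 5y = 36 and -2x - 5y = 63.
Solving simultaneously gives x = 99/8, y = -351/20.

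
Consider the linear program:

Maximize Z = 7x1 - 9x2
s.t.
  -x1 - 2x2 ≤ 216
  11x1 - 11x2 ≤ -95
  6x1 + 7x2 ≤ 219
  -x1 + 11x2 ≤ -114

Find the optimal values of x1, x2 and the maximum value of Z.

x1 = -2566/33, x2 = -2281/33, maximum Z = 2567/33

Feasible corners and Z = 7x1 - 9x2:
  (-2566/33, -2281/33) → Z = 2567/33
  (-2148/13, -330/13) → Z = -12066/13
  (-209/10, -1349/110) → Z = -1976/55

At the optimal vertex, -x1 - 2x2 = 216 and 11x1 - 11x2 = -95.
Solving simultaneously gives x1 = -2566/33, x2 = -2281/33.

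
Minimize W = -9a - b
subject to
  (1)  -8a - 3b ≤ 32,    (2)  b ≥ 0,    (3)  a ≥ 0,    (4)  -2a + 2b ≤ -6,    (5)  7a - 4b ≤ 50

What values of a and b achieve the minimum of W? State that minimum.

a = 38/3, b = 29/3, minimum W = -371/3

Corner points and W = -9a - b:
  (3, 0) → W = -27
  (50/7, 0) → W = -450/7
  (38/3, 29/3) → W = -371/3

The binding constraints are -2a + 2b = -6 and 7a - 4b = 50.
Solving simultaneously gives a = 38/3, b = 29/3.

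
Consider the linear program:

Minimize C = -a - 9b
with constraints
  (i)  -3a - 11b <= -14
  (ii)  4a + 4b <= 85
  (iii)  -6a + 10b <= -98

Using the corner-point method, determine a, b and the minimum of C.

Corner points and C = -a - 9b:
  (879/32, -199/32) → C = 57/2
  (203/16, -35/16) → C = 7
  (621/32, 59/32) → C = -36

a = 621/32, b = 59/32, minimum C = -36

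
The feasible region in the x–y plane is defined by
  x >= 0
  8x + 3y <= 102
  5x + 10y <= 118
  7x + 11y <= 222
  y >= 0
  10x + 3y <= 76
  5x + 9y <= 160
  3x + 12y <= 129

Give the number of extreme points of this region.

5

Of the 28 pairwise boundary intersections, those satisfying every inequality are:
  (0, 0)
  (0, 43/4)
  (406/85, 160/17)
  (21/5, 97/10)
  (38/5, 0)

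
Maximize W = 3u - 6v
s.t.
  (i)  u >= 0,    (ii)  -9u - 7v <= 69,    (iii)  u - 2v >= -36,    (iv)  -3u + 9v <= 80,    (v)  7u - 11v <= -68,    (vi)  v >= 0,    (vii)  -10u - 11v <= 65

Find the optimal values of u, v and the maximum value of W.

u = 0, v = 68/11, maximum W = -408/11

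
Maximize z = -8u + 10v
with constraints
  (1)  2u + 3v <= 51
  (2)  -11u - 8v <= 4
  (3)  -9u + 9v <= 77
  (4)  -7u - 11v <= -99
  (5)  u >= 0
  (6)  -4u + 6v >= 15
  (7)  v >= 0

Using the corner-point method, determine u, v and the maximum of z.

u = 76/15, v = 613/45, maximum z = 4306/45

Corner points and z = -8u + 10v:
  (76/15, 613/45) → z = 4306/45
  (87/8, 39/4) → z = 21/2
  (22/81, 715/81) → z = 6974/81
  (429/86, 501/86) → z = 789/43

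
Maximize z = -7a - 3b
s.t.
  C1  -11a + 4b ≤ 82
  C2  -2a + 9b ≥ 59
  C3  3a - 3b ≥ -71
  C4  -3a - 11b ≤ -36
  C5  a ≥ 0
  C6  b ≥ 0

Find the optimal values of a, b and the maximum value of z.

a = 0, b = 59/9, maximum z = -59/3

Feasible corners and z = -7a - 3b:
  (38/21, 535/21) → z = -1871/21
  (0, 41/2) → z = -123/2
  (0, 59/9) → z = -59/3
The feasible region is unbounded (it extends along (9, 2), (1, 1)), but z strictly decreases along every unbounded feasible direction, so there is no improving ray and the maximum is attained at a vertex.

The binding constraints are -2a + 9b = 59 and a = 0.
Solving simultaneously gives a = 0, b = 59/9.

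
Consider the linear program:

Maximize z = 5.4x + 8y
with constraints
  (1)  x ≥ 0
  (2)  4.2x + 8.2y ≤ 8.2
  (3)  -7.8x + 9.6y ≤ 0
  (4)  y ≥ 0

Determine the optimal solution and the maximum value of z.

x = 41/21, y = 0, maximum z = 369/35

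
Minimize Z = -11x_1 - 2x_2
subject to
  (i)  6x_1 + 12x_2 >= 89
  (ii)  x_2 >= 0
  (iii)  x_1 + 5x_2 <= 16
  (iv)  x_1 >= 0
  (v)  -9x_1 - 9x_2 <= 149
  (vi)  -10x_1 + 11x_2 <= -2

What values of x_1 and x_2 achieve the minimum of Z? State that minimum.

Feasible corners and Z = -11x_1 - 2x_2:
  (89/6, 0) → Z = -979/6
  (253/18, 7/18) → Z = -2797/18
  (16, 0) → Z = -176

The binding constraints are x_2 = 0 and x_1 + 5x_2 = 16.
Solving simultaneously gives x_1 = 16, x_2 = 0.

x_1 = 16, x_2 = 0, minimum Z = -176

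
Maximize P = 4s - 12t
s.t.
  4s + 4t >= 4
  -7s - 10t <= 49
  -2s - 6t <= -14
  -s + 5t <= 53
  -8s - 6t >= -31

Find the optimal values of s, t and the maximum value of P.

s = 17/6, t = 25/18, maximum P = -16/3

Vertices and P = 4s - 12t:
  (-2, 3) → P = -44
  (-8, 9) → P = -140
  (17/6, 25/18) → P = -16/3
  (-163/46, 455/46) → P = -3056/23

The binding constraints are -2s - 6t = -14 and -8s - 6t = -31.
Solving simultaneously gives s = 17/6, t = 25/18.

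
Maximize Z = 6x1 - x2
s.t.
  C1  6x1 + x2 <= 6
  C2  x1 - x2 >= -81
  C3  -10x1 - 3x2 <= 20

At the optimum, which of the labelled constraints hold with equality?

Vertices and Z = 6x1 - x2:
  (-75/7, 492/7) → Z = -942/7
  (19/4, -45/2) → Z = 51
  (-263/13, 790/13) → Z = -2368/13

The maximum is at (19/4, -45/2). Substituting into each constraint, equality holds for C1 and C3; the remaining constraints have slack.

C1 and C3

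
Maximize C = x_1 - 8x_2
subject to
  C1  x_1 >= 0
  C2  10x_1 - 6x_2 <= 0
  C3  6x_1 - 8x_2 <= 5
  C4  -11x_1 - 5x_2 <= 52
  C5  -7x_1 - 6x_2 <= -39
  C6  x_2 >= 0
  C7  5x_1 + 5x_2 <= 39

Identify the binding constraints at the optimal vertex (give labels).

C2 and C5

Extreme points and C = x_1 - 8x_2:
  (0, 13/2) → C = -52
  (0, 39/5) → C = -312/5
  (39/17, 65/17) → C = -481/17
  (117/40, 39/8) → C = -1443/40

The maximum is at (39/17, 65/17). Substituting into each constraint, equality holds for C2 and C5; the remaining constraints have slack.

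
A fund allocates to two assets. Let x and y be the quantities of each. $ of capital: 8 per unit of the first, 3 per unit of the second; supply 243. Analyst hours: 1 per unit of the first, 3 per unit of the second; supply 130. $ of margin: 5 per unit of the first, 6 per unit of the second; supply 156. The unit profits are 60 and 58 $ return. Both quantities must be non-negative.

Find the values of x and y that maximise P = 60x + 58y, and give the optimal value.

Feasible corners and P = 60x + 58y:
  (0, 0) → P = 0
  (0, 26) → P = 1508
  (243/8, 0) → P = 3645/2
  (30, 1) → P = 1858

The optimum lies where 8x + 3y = 243 and 5x + 6y = 156.
Solving simultaneously gives x = 30, y = 1.

x = 30, y = 1, maximum P = 1858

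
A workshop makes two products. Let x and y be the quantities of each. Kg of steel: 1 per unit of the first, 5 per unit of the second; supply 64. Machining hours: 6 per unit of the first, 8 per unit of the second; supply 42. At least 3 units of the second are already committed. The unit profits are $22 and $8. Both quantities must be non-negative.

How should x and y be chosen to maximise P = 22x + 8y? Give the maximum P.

At the optimal vertex, 6x + 8y = 42 and y = 3.
Solving simultaneously gives x = 3, y = 3.

x = 3, y = 3, maximum P = 90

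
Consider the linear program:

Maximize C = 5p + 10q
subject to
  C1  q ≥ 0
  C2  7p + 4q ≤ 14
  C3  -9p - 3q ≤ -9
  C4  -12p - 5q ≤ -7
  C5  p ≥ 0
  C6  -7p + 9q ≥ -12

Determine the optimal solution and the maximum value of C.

Feasible corners and C = 5p + 10q:
  (1, 0) → C = 5
  (12/7, 0) → C = 60/7
  (0, 7/2) → C = 35
  (174/91, 2/13) → C = 1010/91
  (0, 3) → C = 30

The binding constraints are 7p + 4q = 14 and p = 0.
Solving simultaneously gives p = 0, q = 7/2.

p = 0, q = 7/2, maximum C = 35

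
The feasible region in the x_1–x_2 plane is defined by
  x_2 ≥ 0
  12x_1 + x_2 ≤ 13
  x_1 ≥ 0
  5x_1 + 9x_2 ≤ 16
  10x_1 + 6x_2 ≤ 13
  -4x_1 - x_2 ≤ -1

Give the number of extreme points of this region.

6

Pairwise boundary intersections that survive every other constraint:
  (13/12, 0)
  (1/4, 0)
  (65/62, 13/31)
  (0, 16/9)
  (0, 1)
  (7/20, 19/12)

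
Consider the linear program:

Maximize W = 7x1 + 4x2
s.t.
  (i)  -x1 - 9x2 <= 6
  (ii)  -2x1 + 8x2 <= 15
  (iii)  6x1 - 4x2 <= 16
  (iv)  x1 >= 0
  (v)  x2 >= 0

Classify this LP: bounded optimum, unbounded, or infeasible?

Feasible corners and W = 7x1 + 4x2:
  (47/10, 61/20) → W = 451/10
  (0, 15/8) → W = 15/2
  (8/3, 0) → W = 56/3
  (0, 0) → W = 0
The feasible region has finitely many vertices and no improving ray; the maximum is 451/10 at (47/10, 61/20).

bounded optimum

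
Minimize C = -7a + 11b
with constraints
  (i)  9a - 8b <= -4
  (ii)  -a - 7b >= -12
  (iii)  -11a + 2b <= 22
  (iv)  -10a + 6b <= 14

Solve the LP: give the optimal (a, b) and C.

a = -12/5, b = -11/5, minimum C = -37/5

Extreme points and C = -7a + 11b:
  (68/71, 112/71) → C = 756/71
  (-12/5, -11/5) → C = -37/5
  (-13/38, 67/38) → C = 414/19
  (-52/23, -33/23) → C = 1/23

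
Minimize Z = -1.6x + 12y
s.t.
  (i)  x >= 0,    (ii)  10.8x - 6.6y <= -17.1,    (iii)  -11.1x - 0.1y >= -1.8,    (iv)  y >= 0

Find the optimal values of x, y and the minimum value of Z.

x = 0, y = 57/22, minimum Z = 342/11

Feasible corners and Z = -1.6x + 12y:
  (0, 57/22) → Z = 342/11
  (0, 18) → Z = 216
  (113/826, 2325/826) → Z = 69298/2065

The binding constraints are x = 0 and 10.8x - 6.6y = -17.1.
Solving simultaneously gives x = 0, y = 57/22.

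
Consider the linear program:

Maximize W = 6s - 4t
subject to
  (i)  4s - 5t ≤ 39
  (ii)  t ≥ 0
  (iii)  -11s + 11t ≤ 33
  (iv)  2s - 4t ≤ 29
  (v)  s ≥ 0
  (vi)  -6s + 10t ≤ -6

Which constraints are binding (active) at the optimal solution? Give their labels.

Corner points and W = 6s - 4t:
  (39/4, 0) → W = 117/2
  (36, 21) → W = 132
  (1, 0) → W = 6

The maximum is at (36, 21). Substituting into each constraint, equality holds for (i) and (vi); the remaining constraints have slack.

(i) and (vi)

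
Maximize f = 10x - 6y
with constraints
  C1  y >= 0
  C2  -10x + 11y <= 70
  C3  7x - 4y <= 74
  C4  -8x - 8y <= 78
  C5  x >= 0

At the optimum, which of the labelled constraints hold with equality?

C1 and C3

Corner points and f = 10x - 6y:
  (74/7, 0) → f = 740/7
  (0, 0) → f = 0
  (1094/37, 1230/37) → f = 3560/37
  (0, 70/11) → f = -420/11

The maximum is at (74/7, 0). Substituting into each constraint, equality holds for C1 and C3; the remaining constraints have slack.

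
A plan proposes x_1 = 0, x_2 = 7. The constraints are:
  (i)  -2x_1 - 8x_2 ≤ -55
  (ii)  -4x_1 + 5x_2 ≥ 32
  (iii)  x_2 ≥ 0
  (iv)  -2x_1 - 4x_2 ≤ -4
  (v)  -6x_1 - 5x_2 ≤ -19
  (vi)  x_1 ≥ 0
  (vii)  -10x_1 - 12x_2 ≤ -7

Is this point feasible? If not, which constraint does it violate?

feasible

(i): -56 ≤ -55 ✓
(ii): 35 ≥ 32 ✓
(iii): 7 ≥ 0 ✓
(iv): -28 ≤ -4 ✓
(v): -35 ≤ -19 ✓
(vi): 0 ≥ 0 ✓
(vii): -84 ≤ -7 ✓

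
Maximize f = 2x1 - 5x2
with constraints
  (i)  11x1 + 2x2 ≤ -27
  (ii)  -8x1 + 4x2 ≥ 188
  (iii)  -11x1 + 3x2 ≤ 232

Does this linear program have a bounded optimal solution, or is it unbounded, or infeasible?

Extreme points and f = 2x1 - 5x2:
  (-121/15, 463/15) → f = -2557/15
  (-109/11, 41) → f = -2473/11
  (-91/5, 53/5) → f = -447/5
The feasible region has finitely many vertices and no improving ray; the maximum is -447/5 at (-91/5, 53/5).

bounded optimum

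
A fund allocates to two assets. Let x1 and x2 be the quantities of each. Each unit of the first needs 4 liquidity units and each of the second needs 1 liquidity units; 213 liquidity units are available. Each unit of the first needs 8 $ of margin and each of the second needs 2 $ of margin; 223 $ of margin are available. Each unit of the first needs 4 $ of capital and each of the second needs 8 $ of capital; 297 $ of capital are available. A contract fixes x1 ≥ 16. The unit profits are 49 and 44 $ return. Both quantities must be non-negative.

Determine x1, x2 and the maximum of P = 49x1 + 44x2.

x1 = 85/4, x2 = 53/2, maximum P = 8829/4

Vertices and P = 49x1 + 44x2:
  (223/8, 0) → P = 10927/8
  (16, 0) → P = 784
  (85/4, 53/2) → P = 8829/4
  (16, 233/8) → P = 4131/2

The optimum lies where 8x1 + 2x2 = 223 and 4x1 + 8x2 = 297.
Solving simultaneously gives x1 = 85/4, x2 = 53/2.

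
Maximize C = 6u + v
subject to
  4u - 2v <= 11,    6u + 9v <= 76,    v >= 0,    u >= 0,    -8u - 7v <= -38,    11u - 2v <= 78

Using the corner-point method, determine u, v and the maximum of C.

u = 251/48, v = 119/24, maximum C = 109/3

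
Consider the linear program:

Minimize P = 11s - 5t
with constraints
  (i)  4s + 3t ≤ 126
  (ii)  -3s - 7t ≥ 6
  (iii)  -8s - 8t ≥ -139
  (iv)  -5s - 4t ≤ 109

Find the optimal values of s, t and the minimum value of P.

s = -739/23, t = 297/23, minimum P = -418

Corner points and P = 11s - 5t:
  (591/8, -113/2) → P = 8761/8
  (831, -1066) → P = 14471
  (1021/32, -465/32) → P = 3389/8
  (-739/23, 297/23) → P = -418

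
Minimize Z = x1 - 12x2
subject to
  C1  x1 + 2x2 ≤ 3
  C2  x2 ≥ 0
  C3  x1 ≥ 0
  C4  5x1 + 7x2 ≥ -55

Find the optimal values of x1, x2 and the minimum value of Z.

x1 = 0, x2 = 3/2, minimum Z = -18

Feasible corners and Z = x1 - 12x2:
  (3, 0) → Z = 3
  (0, 3/2) → Z = -18
  (0, 0) → Z = 0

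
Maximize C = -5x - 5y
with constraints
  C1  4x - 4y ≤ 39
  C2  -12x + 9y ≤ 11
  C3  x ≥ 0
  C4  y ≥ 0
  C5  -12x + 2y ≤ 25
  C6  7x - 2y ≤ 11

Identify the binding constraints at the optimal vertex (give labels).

Extreme points and C = -5x - 5y:
  (0, 11/9) → C = -55/9
  (121/39, 209/39) → C = -550/13
  (0, 0) → C = 0
  (11/7, 0) → C = -55/7

The maximum is at (0, 0). Substituting into each constraint, equality holds for C3 and C4; the remaining constraints have slack.

C3 and C4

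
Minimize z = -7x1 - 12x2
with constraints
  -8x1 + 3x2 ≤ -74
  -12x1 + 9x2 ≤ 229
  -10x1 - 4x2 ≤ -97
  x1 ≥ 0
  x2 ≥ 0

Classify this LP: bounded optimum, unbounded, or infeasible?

unbounded

From the feasible point (451/12, 680/9), moving in the direction (9, 12) keeps every constraint satisfied while z decreases without bound.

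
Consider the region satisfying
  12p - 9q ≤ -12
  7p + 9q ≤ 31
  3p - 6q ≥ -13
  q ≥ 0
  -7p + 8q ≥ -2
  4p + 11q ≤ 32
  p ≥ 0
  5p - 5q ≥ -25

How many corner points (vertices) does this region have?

4

The feasible vertices (each the meet of two boundaries and inside every other half-plane) are:
  (13/14, 18/7)
  (0, 4/3)
  (49/57, 148/57)
  (0, 13/6)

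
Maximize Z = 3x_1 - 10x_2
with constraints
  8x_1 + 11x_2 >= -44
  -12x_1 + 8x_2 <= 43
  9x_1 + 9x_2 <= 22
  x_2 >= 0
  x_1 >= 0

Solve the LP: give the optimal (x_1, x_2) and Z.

Feasible corners and Z = 3x_1 - 10x_2:
  (22/9, 0) → Z = 22/3
  (0, 22/9) → Z = -220/9
  (0, 0) → Z = 0

The optimum lies where 9x_1 + 9x_2 = 22 and x_2 = 0.
Solving simultaneously gives x_1 = 22/9, x_2 = 0.

x_1 = 22/9, x_2 = 0, maximum Z = 22/3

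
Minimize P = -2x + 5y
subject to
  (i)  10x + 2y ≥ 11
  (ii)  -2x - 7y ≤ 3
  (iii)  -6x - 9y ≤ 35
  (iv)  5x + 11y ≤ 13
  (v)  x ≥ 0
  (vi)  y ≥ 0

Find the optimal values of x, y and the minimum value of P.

x = 13/5, y = 0, minimum P = -26/5

Vertices and P = -2x + 5y:
  (19/20, 3/4) → P = 37/20
  (11/10, 0) → P = -11/5
  (13/5, 0) → P = -26/5

The optimum lies where 5x + 11y = 13 and y = 0.
Solving simultaneously gives x = 13/5, y = 0.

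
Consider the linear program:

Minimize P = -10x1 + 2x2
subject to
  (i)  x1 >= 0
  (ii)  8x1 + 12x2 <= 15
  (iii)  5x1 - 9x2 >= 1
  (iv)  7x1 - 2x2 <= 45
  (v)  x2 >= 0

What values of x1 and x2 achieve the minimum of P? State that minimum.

x1 = 15/8, x2 = 0, minimum P = -75/4

Feasible corners and P = -10x1 + 2x2:
  (49/44, 67/132) → P = -334/33
  (15/8, 0) → P = -75/4
  (1/5, 0) → P = -2

The binding constraints are 8x1 + 12x2 = 15 and x2 = 0.
Solving simultaneously gives x1 = 15/8, x2 = 0.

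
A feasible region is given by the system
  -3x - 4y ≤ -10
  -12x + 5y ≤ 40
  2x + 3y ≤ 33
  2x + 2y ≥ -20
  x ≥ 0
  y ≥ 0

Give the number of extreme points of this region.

5

Pairwise boundary intersections that survive every other constraint:
  (0, 5/2)
  (10/3, 0)
  (45/46, 238/23)
  (0, 8)
  (33/2, 0)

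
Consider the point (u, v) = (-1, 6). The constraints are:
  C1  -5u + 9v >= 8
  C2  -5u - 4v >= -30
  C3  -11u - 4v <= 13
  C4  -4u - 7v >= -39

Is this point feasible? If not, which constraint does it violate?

C1: 59 ≥ 8 ✓
C2: -19 ≥ -30 ✓
C3: -13 ≤ 13 ✓
C4: -38 ≥ -39 ✓

feasible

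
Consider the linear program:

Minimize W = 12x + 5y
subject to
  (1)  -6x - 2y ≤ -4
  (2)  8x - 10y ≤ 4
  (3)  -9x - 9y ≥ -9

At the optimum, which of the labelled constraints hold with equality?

Extreme points and W = 12x + 5y:
  (12/19, 2/19) → W = 154/19
  (1/2, 1/2) → W = 17/2
  (7/9, 2/9) → W = 94/9

The minimum is at (12/19, 2/19). Substituting into each constraint, equality holds for (1) and (2); the remaining constraints have slack.

(1) and (2)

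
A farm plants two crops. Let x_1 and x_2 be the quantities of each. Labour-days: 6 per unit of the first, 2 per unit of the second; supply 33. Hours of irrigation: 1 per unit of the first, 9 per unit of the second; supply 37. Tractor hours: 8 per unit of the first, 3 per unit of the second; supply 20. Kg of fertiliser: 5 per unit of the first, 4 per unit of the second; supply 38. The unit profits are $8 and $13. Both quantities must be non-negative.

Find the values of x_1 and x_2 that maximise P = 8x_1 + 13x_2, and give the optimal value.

Vertices and P = 8x_1 + 13x_2:
  (0, 0) → P = 0
  (0, 37/9) → P = 481/9
  (5/2, 0) → P = 20
  (1, 4) → P = 60

At the optimal vertex, x_1 + 9x_2 = 37 and 8x_1 + 3x_2 = 20.
Solving simultaneously gives x_1 = 1, x_2 = 4.

x_1 = 1, x_2 = 4, maximum P = 60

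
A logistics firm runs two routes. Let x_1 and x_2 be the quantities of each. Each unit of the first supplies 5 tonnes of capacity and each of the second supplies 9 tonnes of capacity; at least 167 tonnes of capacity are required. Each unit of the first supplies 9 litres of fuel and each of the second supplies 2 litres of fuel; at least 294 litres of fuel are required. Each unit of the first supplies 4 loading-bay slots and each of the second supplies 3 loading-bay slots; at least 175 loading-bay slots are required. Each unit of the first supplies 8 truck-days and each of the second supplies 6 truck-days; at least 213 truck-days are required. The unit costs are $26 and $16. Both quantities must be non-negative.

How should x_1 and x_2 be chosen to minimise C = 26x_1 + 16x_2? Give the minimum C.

x_1 = 28, x_2 = 21, minimum C = 1064

Corner points and C = 26x_1 + 16x_2:
  (0, 147) → C = 2352
  (175/4, 0) → C = 2275/2
  (28, 21) → C = 1064
The feasible region is unbounded (it extends along (0, 1), (1, 0)), but C strictly increases along every unbounded feasible direction, so there is no improving ray and the minimum is attained at a vertex.

The binding constraints are 9x_1 + 2x_2 = 294 and 4x_1 + 3x_2 = 175.
Solving simultaneously gives x_1 = 28, x_2 = 21.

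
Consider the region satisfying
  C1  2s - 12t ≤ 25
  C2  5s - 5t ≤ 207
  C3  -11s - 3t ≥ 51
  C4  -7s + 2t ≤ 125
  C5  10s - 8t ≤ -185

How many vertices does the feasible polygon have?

The feasible vertices (each the meet of two boundaries and inside every other half-plane) are:
  (-477/43, 1018/43)
  (-963/118, 1525/118)
  (-35/2, 5/4)

3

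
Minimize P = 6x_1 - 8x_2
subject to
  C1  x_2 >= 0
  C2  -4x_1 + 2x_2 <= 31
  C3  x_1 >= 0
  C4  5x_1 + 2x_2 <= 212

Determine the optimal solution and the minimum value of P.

Corner points and P = 6x_1 - 8x_2:
  (0, 0) → P = 0
  (212/5, 0) → P = 1272/5
  (0, 31/2) → P = -124
  (181/9, 1003/18) → P = -2926/9

At the optimal vertex, -4x_1 + 2x_2 = 31 and 5x_1 + 2x_2 = 212.
Solving simultaneously gives x_1 = 181/9, x_2 = 1003/18.

x_1 = 181/9, x_2 = 1003/18, minimum P = -2926/9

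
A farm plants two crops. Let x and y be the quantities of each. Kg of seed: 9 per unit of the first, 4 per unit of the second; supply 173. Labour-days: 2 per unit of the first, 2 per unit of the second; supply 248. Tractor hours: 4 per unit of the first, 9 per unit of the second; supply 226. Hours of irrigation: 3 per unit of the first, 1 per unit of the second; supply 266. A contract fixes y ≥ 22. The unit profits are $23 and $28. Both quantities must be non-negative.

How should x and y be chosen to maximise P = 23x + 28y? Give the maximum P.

x = 7, y = 22, maximum P = 777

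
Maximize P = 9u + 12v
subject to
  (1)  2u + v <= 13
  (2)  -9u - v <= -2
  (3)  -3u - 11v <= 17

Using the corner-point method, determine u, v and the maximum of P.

u = -11/7, v = 113/7, maximum P = 1257/7

Vertices and P = 9u + 12v:
  (-11/7, 113/7) → P = 1257/7
  (160/19, -73/19) → P = 564/19
  (13/32, -53/32) → P = -519/32

At the optimal vertex, 2u + v = 13 and -9u - v = -2.
Solving simultaneously gives u = -11/7, v = 113/7.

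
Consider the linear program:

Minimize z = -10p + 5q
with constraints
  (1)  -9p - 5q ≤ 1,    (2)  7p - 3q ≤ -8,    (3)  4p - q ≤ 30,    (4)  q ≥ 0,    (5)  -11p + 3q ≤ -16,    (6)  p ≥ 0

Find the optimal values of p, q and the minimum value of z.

Feasible corners and z = -10p + 5q:
  (98/5, 242/5) → z = 46
  (6, 50/3) → z = 70/3
  (74, 266) → z = 590

The optimum lies where 7p - 3q = -8 and -11p + 3q = -16.
Solving simultaneously gives p = 6, q = 50/3.

p = 6, q = 50/3, minimum z = 70/3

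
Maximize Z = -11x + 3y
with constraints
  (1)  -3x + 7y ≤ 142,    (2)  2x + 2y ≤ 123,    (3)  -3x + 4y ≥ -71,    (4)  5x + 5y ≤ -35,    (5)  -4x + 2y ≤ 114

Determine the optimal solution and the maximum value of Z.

x = -299/5, y = -313/5, maximum Z = 470

Extreme points and Z = -11x + 3y:
  (-191/10, 121/10) → Z = 1232/5
  (-257/11, 113/11) → Z = 3166/11
  (43/7, -92/7) → Z = -107
  (-299/5, -313/5) → Z = 470

The binding constraints are -3x + 4y = -71 and -4x + 2y = 114.
Solving simultaneously gives x = -299/5, y = -313/5.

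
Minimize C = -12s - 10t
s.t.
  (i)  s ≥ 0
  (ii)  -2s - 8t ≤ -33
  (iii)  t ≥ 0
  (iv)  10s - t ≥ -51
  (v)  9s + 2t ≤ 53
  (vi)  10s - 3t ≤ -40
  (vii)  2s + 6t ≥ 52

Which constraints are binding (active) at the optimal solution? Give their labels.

Corner points and C = -12s - 10t:
  (0, 53/2) → C = -265
  (0, 40/3) → C = -400/3
  (79/47, 890/47) → C = -9848/47

The minimum is at (0, 53/2). Substituting into each constraint, equality holds for (i) and (v); the remaining constraints have slack.

(i) and (v)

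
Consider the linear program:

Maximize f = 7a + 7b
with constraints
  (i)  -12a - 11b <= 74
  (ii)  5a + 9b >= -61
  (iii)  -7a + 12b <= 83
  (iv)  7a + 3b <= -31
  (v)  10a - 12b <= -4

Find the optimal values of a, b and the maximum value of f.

Extreme points and f = 7a + 7b:
  (-1801/221, 478/221) → f = -9261/221
  (-466/127, -346/127) → f = -5684/127
  (-207/35, 52/15) → f = -257/15
  (-64/19, -47/19) → f = -777/19

The optimum lies where -7a + 12b = 83 and 7a + 3b = -31.
Solving simultaneously gives a = -207/35, b = 52/15.

a = -207/35, b = 52/15, maximum f = -257/15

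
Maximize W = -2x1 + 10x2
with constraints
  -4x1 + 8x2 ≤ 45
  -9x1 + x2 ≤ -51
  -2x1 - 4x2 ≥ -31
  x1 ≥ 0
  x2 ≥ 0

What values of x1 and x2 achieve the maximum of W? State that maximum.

x1 = 235/38, x2 = 177/38, maximum W = 650/19

Feasible corners and W = -2x1 + 10x2:
  (235/38, 177/38) → W = 650/19
  (17/3, 0) → W = -34/3
  (31/2, 0) → W = -31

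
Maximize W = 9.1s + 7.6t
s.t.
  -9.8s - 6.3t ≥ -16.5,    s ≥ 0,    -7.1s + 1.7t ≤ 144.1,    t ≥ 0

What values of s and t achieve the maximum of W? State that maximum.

Feasible corners and W = 9.1s + 7.6t:
  (0, 55/21) → W = 418/21
  (165/98, 0) → W = 429/28
  (0, 0) → W = 0

s = 0, t = 55/21, maximum W = 418/21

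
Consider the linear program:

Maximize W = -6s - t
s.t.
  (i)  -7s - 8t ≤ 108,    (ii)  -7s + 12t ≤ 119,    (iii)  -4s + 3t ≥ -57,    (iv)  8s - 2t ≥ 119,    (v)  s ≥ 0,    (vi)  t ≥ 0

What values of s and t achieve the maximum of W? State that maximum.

s = 243/16, t = 5/4, maximum W = -739/8

Corner points and W = -6s - t:
  (347/9, 875/27) → W = -7121/27
  (833/41, 1785/82) → W = -11781/82
  (243/16, 5/4) → W = -739/8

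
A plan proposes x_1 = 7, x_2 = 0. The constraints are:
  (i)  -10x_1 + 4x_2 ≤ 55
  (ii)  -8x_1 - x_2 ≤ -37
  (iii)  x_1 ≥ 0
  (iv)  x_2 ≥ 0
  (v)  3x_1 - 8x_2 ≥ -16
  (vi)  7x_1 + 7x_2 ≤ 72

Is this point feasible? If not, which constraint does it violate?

feasible

(i): -70 ≤ 55 ✓
(ii): -56 ≤ -37 ✓
(iii): 7 ≥ 0 ✓
(iv): 0 ≥ 0 ✓
(v): 21 ≥ -16 ✓
(vi): 49 ≤ 72 ✓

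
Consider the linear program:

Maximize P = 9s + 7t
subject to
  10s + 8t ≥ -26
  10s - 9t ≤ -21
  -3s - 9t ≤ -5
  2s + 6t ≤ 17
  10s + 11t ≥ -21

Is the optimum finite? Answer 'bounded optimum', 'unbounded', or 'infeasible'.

Corner points and P = 9s + 7t:
  (-137/33, 64/33) → P = -785/33
  (-73/11, 111/22) → P = -537/22
  (-16/13, 113/117) → P = -505/117
  (9/26, 106/39) → P = 1727/78
The feasible region has finitely many vertices and no improving ray; the maximum is 1727/78 at (9/26, 106/39).

bounded optimum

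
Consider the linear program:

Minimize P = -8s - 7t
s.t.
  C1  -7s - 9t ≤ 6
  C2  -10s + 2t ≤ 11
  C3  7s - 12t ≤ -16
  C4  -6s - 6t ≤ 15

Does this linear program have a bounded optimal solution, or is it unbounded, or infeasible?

unbounded

From the feasible point (-50/53, 83/106), moving in the direction (12, 7) keeps every constraint satisfied while P decreases without bound.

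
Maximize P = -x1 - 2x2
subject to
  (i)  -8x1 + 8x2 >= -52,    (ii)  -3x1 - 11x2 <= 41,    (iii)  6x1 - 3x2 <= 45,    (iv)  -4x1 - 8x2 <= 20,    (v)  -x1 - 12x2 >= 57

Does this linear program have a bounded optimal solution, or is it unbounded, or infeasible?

The boundaries -8x1 + 8x2 = -52 and 6x1 - 3x2 = 45 meet at (17/2, 2), but that point violates -x1 - 12x2 ≥ 57. Every candidate vertex is excluded by some other constraint, so the feasible region is empty.

infeasible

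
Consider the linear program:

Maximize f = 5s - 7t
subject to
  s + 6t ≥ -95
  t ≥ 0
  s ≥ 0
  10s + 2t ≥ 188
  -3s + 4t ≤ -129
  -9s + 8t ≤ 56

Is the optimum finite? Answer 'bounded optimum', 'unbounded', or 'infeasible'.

From the feasible point (43, 0), moving in the direction (1, 0) keeps every constraint satisfied while f increases without bound.

unbounded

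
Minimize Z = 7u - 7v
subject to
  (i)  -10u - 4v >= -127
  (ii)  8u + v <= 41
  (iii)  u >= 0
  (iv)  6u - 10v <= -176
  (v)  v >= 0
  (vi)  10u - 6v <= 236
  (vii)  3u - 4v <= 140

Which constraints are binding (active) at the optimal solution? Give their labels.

(i) and (iii)

Feasible corners and Z = 7u - 7v:
  (37/22, 303/11) → Z = -3983/22
  (0, 127/4) → Z = -889/4
  (117/43, 827/43) → Z = -4970/43
  (0, 88/5) → Z = -616/5

The minimum is at (0, 127/4). Substituting into each constraint, equality holds for (i) and (iii); the remaining constraints have slack.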